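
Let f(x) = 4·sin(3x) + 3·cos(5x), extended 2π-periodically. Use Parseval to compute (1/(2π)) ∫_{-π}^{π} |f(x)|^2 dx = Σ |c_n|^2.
Σ |c_n|^2 = 25/2

Expand |f|^2 and use orthogonality of {sin(nx), cos(mx)} on [-π, π]:
  ∫_{-π}^{π} sin(nx)^2 dx = π, ∫ cos(mx)^2 dx = π, and cross terms integrate to 0.
So ∫_{-π}^{π} f(x)^2 dx = 4^2 · π + 3^2 · π = (16 + 9)π.
Divide by 2π: (16 + 9)/2 = 25/2.
By Parseval, this equals Σ |c_n|^2.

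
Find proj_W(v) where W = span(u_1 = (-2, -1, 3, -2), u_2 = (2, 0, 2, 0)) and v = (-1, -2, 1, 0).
proj_W(v) = (-1, -2/5, 1, -4/5)

Set up U = [u_1 | ... | u_2] ∈ R^(4×2). The projector onto W = col(U) is P = U (U^T U)^(-1) U^T.
Compute U^T U =
  [18, 2]
  [2, 8],
and U^T v = (7, 0).
Solve U^T U · c = U^T v for the coefficients: c = (2/5, -1/10). The projection is proj_W(v) = U c.
Check: (v - proj_W(v)) · u_1 = 0  (should be 0).
Check: (v - proj_W(v)) · u_2 = 0  (should be 0).
Result: proj_W(v) = (-1, -2/5, 1, -4/5).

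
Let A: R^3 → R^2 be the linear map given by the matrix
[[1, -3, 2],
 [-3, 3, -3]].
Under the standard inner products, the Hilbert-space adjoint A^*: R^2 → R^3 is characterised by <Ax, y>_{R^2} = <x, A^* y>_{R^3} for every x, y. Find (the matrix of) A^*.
A^* = A^T =
[[1, -3],
 [-3, 3],
 [2, -3]]

For real matrices with standard dot products, the defining identity <Ax, y> = <x, A^* y> gives (Ax)^T y = x^T (A^*) y, i.e. x^T A^T y = x^T (A^*) y. Since this holds for all x, y, we must have A^* = A^T. Therefore
A^* =
[[1, -3],
 [-3, 3],
 [2, -3]].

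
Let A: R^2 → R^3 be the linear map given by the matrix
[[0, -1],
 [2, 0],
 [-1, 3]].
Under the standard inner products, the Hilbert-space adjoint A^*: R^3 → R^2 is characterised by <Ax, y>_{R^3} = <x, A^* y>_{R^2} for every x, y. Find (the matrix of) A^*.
A^* = A^T =
[[0, 2, -1],
 [-1, 0, 3]]

For real matrices with standard dot products, the defining identity <Ax, y> = <x, A^* y> gives (Ax)^T y = x^T (A^*) y, i.e. x^T A^T y = x^T (A^*) y. Since this holds for all x, y, we must have A^* = A^T. Therefore
A^* =
[[0, 2, -1],
 [-1, 0, 3]].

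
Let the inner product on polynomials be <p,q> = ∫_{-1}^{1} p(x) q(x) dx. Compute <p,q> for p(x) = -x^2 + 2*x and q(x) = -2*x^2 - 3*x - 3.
<p,q> = -6/5

Expand the product: p(x)·q(x) = 2*x^4 - x^3 - 3*x^2 - 6*x.
∫_{-1}^{1} of each monomial x^k gives [2/(k+1) if k even, 0 if k odd]. Integrating term-by-term (or equivalently evaluating the antiderivative F(x) = 2*x^5/5 - x^4/4 - x^3 - 3*x^2 at the endpoints):
  F(1) − F(−1) = -77/20 − (-53/20) = -6/5.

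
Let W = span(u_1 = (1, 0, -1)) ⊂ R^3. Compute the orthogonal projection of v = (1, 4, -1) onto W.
proj_W(v) = (1, 0, -1)

Set up U = [u_1 | ... | u_1] ∈ R^(3×1). The projector onto W = col(U) is P = U (U^T U)^(-1) U^T.
Compute U^T U =
  [2],
and U^T v = (2).
Solve U^T U · c = U^T v for the coefficients: c = (1). The projection is proj_W(v) = U c.
Check: (v - proj_W(v)) · u_1 = 0  (should be 0).
Result: proj_W(v) = (1, 0, -1).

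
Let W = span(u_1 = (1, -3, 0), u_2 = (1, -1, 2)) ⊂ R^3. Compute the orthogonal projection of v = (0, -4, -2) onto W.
proj_W(v) = (6/11, -42/11, -24/11)

Set up U = [u_1 | ... | u_2] ∈ R^(3×2). The projector onto W = col(U) is P = U (U^T U)^(-1) U^T.
Compute U^T U =
  [10, 4]
  [4, 6],
and U^T v = (12, 0).
Solve U^T U · c = U^T v for the coefficients: c = (18/11, -12/11). The projection is proj_W(v) = U c.
Check: (v - proj_W(v)) · u_1 = 0  (should be 0).
Check: (v - proj_W(v)) · u_2 = 0  (should be 0).
Result: proj_W(v) = (6/11, -42/11, -24/11).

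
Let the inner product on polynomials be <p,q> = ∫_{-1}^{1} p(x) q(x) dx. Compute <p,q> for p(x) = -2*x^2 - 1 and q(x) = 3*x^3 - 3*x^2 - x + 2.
<p,q> = -34/15

Expand the product: p(x)·q(x) = -6*x^5 + 6*x^4 - x^3 - x^2 + x - 2.
∫_{-1}^{1} of each monomial x^k gives [2/(k+1) if k even, 0 if k odd]. Integrating term-by-term (or equivalently evaluating the antiderivative F(x) = -x^6 + 6*x^5/5 - x^4/4 - x^3/3 + x^2/2 - 2*x at the endpoints):
  F(1) − F(−1) = -113/60 − (23/60) = -34/15.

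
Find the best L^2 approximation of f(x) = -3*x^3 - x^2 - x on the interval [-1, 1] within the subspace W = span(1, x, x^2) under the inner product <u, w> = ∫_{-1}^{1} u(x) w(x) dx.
g(x) = -x^2 - 14*x/5

The best approximation g ∈ W is the orthogonal projection of f onto W. Writing g = a_0 + a_1 x + a_2 x^2, the coefficients solve the normal equations G · a = b where
  G_{ij} = <φ_i, φ_j> and b_i = <f, φ_i>, with φ_0 = 1, φ_1 = x, φ_2 = x^2.
G =
  [2, 0, 2/3]
  [0, 2/3, 0]
  [2/3, 0, 2/5],
b = (-2/3, -28/15, -2/5).
Solving gives a_0 = 0, a_1 = -14/5, a_2 = -1, so
  g(x) = -x^2 - 14*x/5.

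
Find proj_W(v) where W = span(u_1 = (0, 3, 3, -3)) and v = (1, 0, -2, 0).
proj_W(v) = (0, -2/3, -2/3, 2/3)

Set up U = [u_1 | ... | u_1] ∈ R^(4×1). The projector onto W = col(U) is P = U (U^T U)^(-1) U^T.
Compute U^T U =
  [27],
and U^T v = (-6).
Solve U^T U · c = U^T v for the coefficients: c = (-2/9). The projection is proj_W(v) = U c.
Check: (v - proj_W(v)) · u_1 = 0  (should be 0).
Result: proj_W(v) = (0, -2/3, -2/3, 2/3).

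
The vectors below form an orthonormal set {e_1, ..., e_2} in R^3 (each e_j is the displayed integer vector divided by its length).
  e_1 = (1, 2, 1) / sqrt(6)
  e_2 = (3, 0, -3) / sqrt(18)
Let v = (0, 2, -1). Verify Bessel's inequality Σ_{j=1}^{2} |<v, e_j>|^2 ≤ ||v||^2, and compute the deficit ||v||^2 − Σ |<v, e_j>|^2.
Σ |<v, e_j>|^2 = 2; ||v||^2 = 5; deficit = 3

Write each e_j = u_j / sqrt(<u_j, u_j>) where u_j is the displayed integer vector. Then <v, e_j> = <v, u_j> / sqrt(<u_j, u_j>), so |<v, e_j>|^2 = <v, u_j>^2 / <u_j, u_j>.
Coefficients: <v, e_1> = 3/sqrt(6), <v, e_2> = 3/sqrt(18).
Square and sum: Σ |<v, e_j>|^2 = 2.
Compute ||v||^2 = v·v = 5.
Deficit = 5 − 2 = 3 ≥ 0, confirming Bessel's inequality. (The deficit equals ||v − Σ <v,e_j> e_j||^2, the squared distance from v to span{e_j}.)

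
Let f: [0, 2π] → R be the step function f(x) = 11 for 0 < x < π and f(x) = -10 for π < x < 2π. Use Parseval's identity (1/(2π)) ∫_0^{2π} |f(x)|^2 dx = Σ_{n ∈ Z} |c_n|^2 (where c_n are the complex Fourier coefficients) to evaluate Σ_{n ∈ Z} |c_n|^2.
Σ |c_n|^2 = 221/2

Parseval equates the L^2 energy of f (normalised by 1/(2π)) with the ℓ^2 sum of its Fourier coefficients: (1/(2π)) ∫_0^{2π} |f|^2 = Σ |c_n|^2.
Compute the left side: (1/(2π)) [∫_0^π 11^2 dx + ∫_π^{2π} (-10)^2 dx] = (1/(2π)) · (121π + 100π) = (121 + 100)/2 = 221/2.
So Σ_{n ∈ Z} |c_n|^2 = 221/2.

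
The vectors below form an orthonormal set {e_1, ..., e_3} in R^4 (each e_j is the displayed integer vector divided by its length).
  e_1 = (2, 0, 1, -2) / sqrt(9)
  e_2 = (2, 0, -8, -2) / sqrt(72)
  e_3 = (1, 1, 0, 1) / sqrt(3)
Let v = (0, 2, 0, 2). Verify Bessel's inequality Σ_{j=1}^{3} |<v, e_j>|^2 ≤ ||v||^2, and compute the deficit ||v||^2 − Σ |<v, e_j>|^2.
Σ |<v, e_j>|^2 = 22/3; ||v||^2 = 8; deficit = 2/3

Write each e_j = u_j / sqrt(<u_j, u_j>) where u_j is the displayed integer vector. Then <v, e_j> = <v, u_j> / sqrt(<u_j, u_j>), so |<v, e_j>|^2 = <v, u_j>^2 / <u_j, u_j>.
Coefficients: <v, e_1> = -4/sqrt(9), <v, e_2> = -4/sqrt(72), <v, e_3> = 4/sqrt(3).
Square and sum: Σ |<v, e_j>|^2 = 22/3.
Compute ||v||^2 = v·v = 8.
Deficit = 8 − 22/3 = 2/3 ≥ 0, confirming Bessel's inequality. (The deficit equals ||v − Σ <v,e_j> e_j||^2, the squared distance from v to span{e_j}.)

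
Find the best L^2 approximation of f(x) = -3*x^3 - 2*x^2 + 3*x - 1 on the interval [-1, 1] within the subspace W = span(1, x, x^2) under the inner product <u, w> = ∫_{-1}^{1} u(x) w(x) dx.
g(x) = -2*x^2 + 6*x/5 - 1

The best approximation g ∈ W is the orthogonal projection of f onto W. Writing g = a_0 + a_1 x + a_2 x^2, the coefficients solve the normal equations G · a = b where
  G_{ij} = <φ_i, φ_j> and b_i = <f, φ_i>, with φ_0 = 1, φ_1 = x, φ_2 = x^2.
G =
  [2, 0, 2/3]
  [0, 2/3, 0]
  [2/3, 0, 2/5],
b = (-10/3, 4/5, -22/15).
Solving gives a_0 = -1, a_1 = 6/5, a_2 = -2, so
  g(x) = -2*x^2 + 6*x/5 - 1.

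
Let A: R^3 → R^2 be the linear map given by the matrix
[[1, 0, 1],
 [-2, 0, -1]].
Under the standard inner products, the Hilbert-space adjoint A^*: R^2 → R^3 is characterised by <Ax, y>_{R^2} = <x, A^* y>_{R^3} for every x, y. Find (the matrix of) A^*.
A^* = A^T =
[[1, -2],
 [0, 0],
 [1, -1]]

For real matrices with standard dot products, the defining identity <Ax, y> = <x, A^* y> gives (Ax)^T y = x^T (A^*) y, i.e. x^T A^T y = x^T (A^*) y. Since this holds for all x, y, we must have A^* = A^T. Therefore
A^* =
[[1, -2],
 [0, 0],
 [1, -1]].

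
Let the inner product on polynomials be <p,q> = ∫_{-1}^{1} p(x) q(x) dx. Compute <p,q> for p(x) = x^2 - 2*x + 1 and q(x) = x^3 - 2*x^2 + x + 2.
<p,q> = 16/15

Expand the product: p(x)·q(x) = x^5 - 4*x^4 + 6*x^3 - 2*x^2 - 3*x + 2.
∫_{-1}^{1} of each monomial x^k gives [2/(k+1) if k even, 0 if k odd]. Integrating term-by-term (or equivalently evaluating the antiderivative F(x) = x^6/6 - 4*x^5/5 + 3*x^4/2 - 2*x^3/3 - 3*x^2/2 + 2*x at the endpoints):
  F(1) − F(−1) = 7/10 − (-11/30) = 16/15.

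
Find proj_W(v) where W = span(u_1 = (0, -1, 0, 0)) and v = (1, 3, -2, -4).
proj_W(v) = (0, 3, 0, 0)

Set up U = [u_1 | ... | u_1] ∈ R^(4×1). The projector onto W = col(U) is P = U (U^T U)^(-1) U^T.
Compute U^T U =
  [1],
and U^T v = (-3).
Solve U^T U · c = U^T v for the coefficients: c = (-3). The projection is proj_W(v) = U c.
Check: (v - proj_W(v)) · u_1 = 0  (should be 0).
Result: proj_W(v) = (0, 3, 0, 0).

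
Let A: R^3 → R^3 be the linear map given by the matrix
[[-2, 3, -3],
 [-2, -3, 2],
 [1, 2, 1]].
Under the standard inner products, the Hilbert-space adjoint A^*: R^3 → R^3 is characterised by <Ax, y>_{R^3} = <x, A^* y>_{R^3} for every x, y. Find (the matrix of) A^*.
A^* = A^T =
[[-2, -2, 1],
 [3, -3, 2],
 [-3, 2, 1]]

For real matrices with standard dot products, the defining identity <Ax, y> = <x, A^* y> gives (Ax)^T y = x^T (A^*) y, i.e. x^T A^T y = x^T (A^*) y. Since this holds for all x, y, we must have A^* = A^T. Therefore
A^* =
[[-2, -2, 1],
 [3, -3, 2],
 [-3, 2, 1]].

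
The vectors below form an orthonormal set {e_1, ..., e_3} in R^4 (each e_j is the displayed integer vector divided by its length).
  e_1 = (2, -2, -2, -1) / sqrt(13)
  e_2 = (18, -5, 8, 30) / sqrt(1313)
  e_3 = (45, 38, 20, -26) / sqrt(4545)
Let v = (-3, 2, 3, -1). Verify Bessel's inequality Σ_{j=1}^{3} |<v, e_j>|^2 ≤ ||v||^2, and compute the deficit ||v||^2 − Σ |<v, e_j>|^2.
Σ |<v, e_j>|^2 = 106/5; ||v||^2 = 23; deficit = 9/5

Write each e_j = u_j / sqrt(<u_j, u_j>) where u_j is the displayed integer vector. Then <v, e_j> = <v, u_j> / sqrt(<u_j, u_j>), so |<v, e_j>|^2 = <v, u_j>^2 / <u_j, u_j>.
Coefficients: <v, e_1> = -15/sqrt(13), <v, e_2> = -70/sqrt(1313), <v, e_3> = 27/sqrt(4545).
Square and sum: Σ |<v, e_j>|^2 = 106/5.
Compute ||v||^2 = v·v = 23.
Deficit = 23 − 106/5 = 9/5 ≥ 0, confirming Bessel's inequality. (The deficit equals ||v − Σ <v,e_j> e_j||^2, the squared distance from v to span{e_j}.)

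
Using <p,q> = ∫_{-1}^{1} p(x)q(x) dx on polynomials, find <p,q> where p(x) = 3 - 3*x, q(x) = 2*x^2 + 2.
<p,q> = 16

Expand the product: p(x)·q(x) = -6*x^3 + 6*x^2 - 6*x + 6.
∫_{-1}^{1} of each monomial x^k gives [2/(k+1) if k even, 0 if k odd]. Integrating term-by-term (or equivalently evaluating the antiderivative F(x) = -3*x^4/2 + 2*x^3 - 3*x^2 + 6*x at the endpoints):
  F(1) − F(−1) = 7/2 − (-25/2) = 16.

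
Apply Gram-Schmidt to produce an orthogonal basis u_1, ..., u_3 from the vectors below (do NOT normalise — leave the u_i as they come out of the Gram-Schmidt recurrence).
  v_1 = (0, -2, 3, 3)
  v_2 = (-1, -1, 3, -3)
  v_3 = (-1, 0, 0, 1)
Orthogonal basis:
  u_1 = (0, -2, 3, 3)
  u_2 = (-1, -9/11, 30/11, -36/11)
  u_3 = (-243/218, 39/218, -21/218, 47/218)

Apply the Gram-Schmidt recurrence
  u_1 = v_1
  u_i = v_i − Σ_{j<i} ((v_i · u_j) / (u_j · u_j)) · u_j.

Step by step this gives:
  u_1 = (0, -2, 3, 3)
  u_2 = (-1, -9/11, 30/11, -36/11)
  u_3 = (-243/218, 39/218, -21/218, 47/218)

Orthogonality check:
  u_2 · u_1 = 0 (should be 0)
  u_3 · u_1 = 0 (should be 0)
  u_3 · u_2 = 0 (should be 0)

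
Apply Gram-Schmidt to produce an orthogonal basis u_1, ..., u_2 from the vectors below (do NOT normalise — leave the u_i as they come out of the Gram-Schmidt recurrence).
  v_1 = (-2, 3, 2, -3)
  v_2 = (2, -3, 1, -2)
Orthogonal basis:
  u_1 = (-2, 3, 2, -3)
  u_2 = (21/13, -63/26, 18/13, -67/26)

Apply the Gram-Schmidt recurrence
  u_1 = v_1
  u_i = v_i − Σ_{j<i} ((v_i · u_j) / (u_j · u_j)) · u_j.

Step by step this gives:
  u_1 = (-2, 3, 2, -3)
  u_2 = (21/13, -63/26, 18/13, -67/26)

Orthogonality check:
  u_2 · u_1 = 0 (should be 0)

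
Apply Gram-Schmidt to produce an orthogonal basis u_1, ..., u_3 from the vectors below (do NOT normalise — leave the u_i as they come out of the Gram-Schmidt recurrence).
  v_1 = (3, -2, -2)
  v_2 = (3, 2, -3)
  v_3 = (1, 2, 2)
Orthogonal basis:
  u_1 = (3, -2, -2)
  u_2 = (18/17, 56/17, -29/17)
  u_3 = (400/253, 120/253, 480/253)

Apply the Gram-Schmidt recurrence
  u_1 = v_1
  u_i = v_i − Σ_{j<i} ((v_i · u_j) / (u_j · u_j)) · u_j.

Step by step this gives:
  u_1 = (3, -2, -2)
  u_2 = (18/17, 56/17, -29/17)
  u_3 = (400/253, 120/253, 480/253)

Orthogonality check:
  u_2 · u_1 = 0 (should be 0)
  u_3 · u_1 = 0 (should be 0)
  u_3 · u_2 = 0 (should be 0)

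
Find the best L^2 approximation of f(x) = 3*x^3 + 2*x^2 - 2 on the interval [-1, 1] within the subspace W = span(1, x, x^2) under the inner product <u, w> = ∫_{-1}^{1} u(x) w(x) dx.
g(x) = 2*x^2 + 9*x/5 - 2

The best approximation g ∈ W is the orthogonal projection of f onto W. Writing g = a_0 + a_1 x + a_2 x^2, the coefficients solve the normal equations G · a = b where
  G_{ij} = <φ_i, φ_j> and b_i = <f, φ_i>, with φ_0 = 1, φ_1 = x, φ_2 = x^2.
G =
  [2, 0, 2/3]
  [0, 2/3, 0]
  [2/3, 0, 2/5],
b = (-8/3, 6/5, -8/15).
Solving gives a_0 = -2, a_1 = 9/5, a_2 = 2, so
  g(x) = 2*x^2 + 9*x/5 - 2.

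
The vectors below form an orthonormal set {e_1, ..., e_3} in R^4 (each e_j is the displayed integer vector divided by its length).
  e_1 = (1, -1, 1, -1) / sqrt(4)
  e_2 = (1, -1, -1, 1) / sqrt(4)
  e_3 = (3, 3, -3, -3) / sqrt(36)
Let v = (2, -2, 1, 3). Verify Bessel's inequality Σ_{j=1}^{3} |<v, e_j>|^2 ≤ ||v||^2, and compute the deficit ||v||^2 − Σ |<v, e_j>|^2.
Σ |<v, e_j>|^2 = 14; ||v||^2 = 18; deficit = 4

Write each e_j = u_j / sqrt(<u_j, u_j>) where u_j is the displayed integer vector. Then <v, e_j> = <v, u_j> / sqrt(<u_j, u_j>), so |<v, e_j>|^2 = <v, u_j>^2 / <u_j, u_j>.
Coefficients: <v, e_1> = 2/sqrt(4), <v, e_2> = 6/sqrt(4), <v, e_3> = -12/sqrt(36).
Square and sum: Σ |<v, e_j>|^2 = 14.
Compute ||v||^2 = v·v = 18.
Deficit = 18 − 14 = 4 ≥ 0, confirming Bessel's inequality. (The deficit equals ||v − Σ <v,e_j> e_j||^2, the squared distance from v to span{e_j}.)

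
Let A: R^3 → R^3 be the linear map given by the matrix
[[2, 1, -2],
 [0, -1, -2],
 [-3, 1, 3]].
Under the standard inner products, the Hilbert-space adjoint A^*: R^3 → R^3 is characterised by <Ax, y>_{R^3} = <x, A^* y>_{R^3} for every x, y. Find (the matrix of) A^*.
A^* = A^T =
[[2, 0, -3],
 [1, -1, 1],
 [-2, -2, 3]]

For real matrices with standard dot products, the defining identity <Ax, y> = <x, A^* y> gives (Ax)^T y = x^T (A^*) y, i.e. x^T A^T y = x^T (A^*) y. Since this holds for all x, y, we must have A^* = A^T. Therefore
A^* =
[[2, 0, -3],
 [1, -1, 1],
 [-2, -2, 3]].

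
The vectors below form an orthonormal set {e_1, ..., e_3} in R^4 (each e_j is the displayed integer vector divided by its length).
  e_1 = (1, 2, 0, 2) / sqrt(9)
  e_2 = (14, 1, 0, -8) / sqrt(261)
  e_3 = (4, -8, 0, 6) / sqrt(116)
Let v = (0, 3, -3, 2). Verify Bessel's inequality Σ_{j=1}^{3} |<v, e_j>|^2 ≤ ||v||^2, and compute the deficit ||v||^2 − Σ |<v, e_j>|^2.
Σ |<v, e_j>|^2 = 13; ||v||^2 = 22; deficit = 9

Write each e_j = u_j / sqrt(<u_j, u_j>) where u_j is the displayed integer vector. Then <v, e_j> = <v, u_j> / sqrt(<u_j, u_j>), so |<v, e_j>|^2 = <v, u_j>^2 / <u_j, u_j>.
Coefficients: <v, e_1> = 10/sqrt(9), <v, e_2> = -13/sqrt(261), <v, e_3> = -12/sqrt(116).
Square and sum: Σ |<v, e_j>|^2 = 13.
Compute ||v||^2 = v·v = 22.
Deficit = 22 − 13 = 9 ≥ 0, confirming Bessel's inequality. (The deficit equals ||v − Σ <v,e_j> e_j||^2, the squared distance from v to span{e_j}.)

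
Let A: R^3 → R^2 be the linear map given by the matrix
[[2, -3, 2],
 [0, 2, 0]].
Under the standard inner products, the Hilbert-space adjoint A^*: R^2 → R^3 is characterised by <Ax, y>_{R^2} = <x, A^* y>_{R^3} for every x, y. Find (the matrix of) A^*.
A^* = A^T =
[[2, 0],
 [-3, 2],
 [2, 0]]

For real matrices with standard dot products, the defining identity <Ax, y> = <x, A^* y> gives (Ax)^T y = x^T (A^*) y, i.e. x^T A^T y = x^T (A^*) y. Since this holds for all x, y, we must have A^* = A^T. Therefore
A^* =
[[2, 0],
 [-3, 2],
 [2, 0]].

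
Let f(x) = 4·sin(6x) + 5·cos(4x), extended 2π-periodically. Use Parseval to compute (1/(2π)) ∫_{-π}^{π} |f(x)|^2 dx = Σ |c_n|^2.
Σ |c_n|^2 = 41/2

Expand |f|^2 and use orthogonality of {sin(nx), cos(mx)} on [-π, π]:
  ∫_{-π}^{π} sin(nx)^2 dx = π, ∫ cos(mx)^2 dx = π, and cross terms integrate to 0.
So ∫_{-π}^{π} f(x)^2 dx = 4^2 · π + 5^2 · π = (16 + 25)π.
Divide by 2π: (16 + 25)/2 = 41/2.
By Parseval, this equals Σ |c_n|^2.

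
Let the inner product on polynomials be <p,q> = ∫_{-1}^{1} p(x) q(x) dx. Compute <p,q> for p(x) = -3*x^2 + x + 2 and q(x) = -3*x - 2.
<p,q> = -6

Expand the product: p(x)·q(x) = 9*x^3 + 3*x^2 - 8*x - 4.
∫_{-1}^{1} of each monomial x^k gives [2/(k+1) if k even, 0 if k odd]. Integrating term-by-term (or equivalently evaluating the antiderivative F(x) = 9*x^4/4 + x^3 - 4*x^2 - 4*x at the endpoints):
  F(1) − F(−1) = -19/4 − (5/4) = -6.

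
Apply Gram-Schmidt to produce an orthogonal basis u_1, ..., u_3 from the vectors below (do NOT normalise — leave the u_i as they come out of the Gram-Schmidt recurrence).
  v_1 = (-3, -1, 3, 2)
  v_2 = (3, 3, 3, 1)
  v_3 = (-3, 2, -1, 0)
Orthogonal basis:
  u_1 = (-3, -1, 3, 2)
  u_2 = (66/23, 68/23, 72/23, 25/23)
  u_3 = (-1209/643, 1794/643, -559/643, -78/643)

Apply the Gram-Schmidt recurrence
  u_1 = v_1
  u_i = v_i − Σ_{j<i} ((v_i · u_j) / (u_j · u_j)) · u_j.

Step by step this gives:
  u_1 = (-3, -1, 3, 2)
  u_2 = (66/23, 68/23, 72/23, 25/23)
  u_3 = (-1209/643, 1794/643, -559/643, -78/643)

Orthogonality check:
  u_2 · u_1 = 0 (should be 0)
  u_3 · u_1 = 0 (should be 0)
  u_3 · u_2 = 0 (should be 0)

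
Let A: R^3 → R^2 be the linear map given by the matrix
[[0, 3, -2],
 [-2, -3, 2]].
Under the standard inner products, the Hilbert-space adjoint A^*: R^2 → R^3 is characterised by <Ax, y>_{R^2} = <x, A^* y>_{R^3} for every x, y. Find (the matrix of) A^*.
A^* = A^T =
[[0, -2],
 [3, -3],
 [-2, 2]]

For real matrices with standard dot products, the defining identity <Ax, y> = <x, A^* y> gives (Ax)^T y = x^T (A^*) y, i.e. x^T A^T y = x^T (A^*) y. Since this holds for all x, y, we must have A^* = A^T. Therefore
A^* =
[[0, -2],
 [3, -3],
 [-2, 2]].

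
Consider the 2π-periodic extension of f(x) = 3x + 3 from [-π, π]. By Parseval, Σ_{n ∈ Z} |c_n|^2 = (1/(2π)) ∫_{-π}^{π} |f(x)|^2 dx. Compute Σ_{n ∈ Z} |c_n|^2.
Σ |c_n|^2 = 3π^2 + 9

Expand and integrate term by term over [-π, π]:
  ∫ (3x)^2 dx = 9·(2π^3/3); ∫ 2·3·(3)·x dx = 0 (odd integrand); ∫ 3^2 dx = 9·2π.
So (1/(2π)) ∫_{-π}^{π} (3x + 3)^2 dx = 9π^2/3 + 9 = 3π^2 + 9.
Parseval ⇒ Σ |c_n|^2 = 3π^2 + 9.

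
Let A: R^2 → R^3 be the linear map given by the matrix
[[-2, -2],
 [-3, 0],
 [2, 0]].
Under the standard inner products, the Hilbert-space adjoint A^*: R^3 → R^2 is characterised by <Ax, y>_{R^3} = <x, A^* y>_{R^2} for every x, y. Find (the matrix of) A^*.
A^* = A^T =
[[-2, -3, 2],
 [-2, 0, 0]]

For real matrices with standard dot products, the defining identity <Ax, y> = <x, A^* y> gives (Ax)^T y = x^T (A^*) y, i.e. x^T A^T y = x^T (A^*) y. Since this holds for all x, y, we must have A^* = A^T. Therefore
A^* =
[[-2, -3, 2],
 [-2, 0, 0]].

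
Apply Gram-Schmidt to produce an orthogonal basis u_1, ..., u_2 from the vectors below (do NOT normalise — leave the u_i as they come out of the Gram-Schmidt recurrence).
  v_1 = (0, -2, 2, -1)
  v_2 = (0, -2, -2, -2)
Orthogonal basis:
  u_1 = (0, -2, 2, -1)
  u_2 = (0, -14/9, -22/9, -16/9)

Apply the Gram-Schmidt recurrence
  u_1 = v_1
  u_i = v_i − Σ_{j<i} ((v_i · u_j) / (u_j · u_j)) · u_j.

Step by step this gives:
  u_1 = (0, -2, 2, -1)
  u_2 = (0, -14/9, -22/9, -16/9)

Orthogonality check:
  u_2 · u_1 = 0 (should be 0)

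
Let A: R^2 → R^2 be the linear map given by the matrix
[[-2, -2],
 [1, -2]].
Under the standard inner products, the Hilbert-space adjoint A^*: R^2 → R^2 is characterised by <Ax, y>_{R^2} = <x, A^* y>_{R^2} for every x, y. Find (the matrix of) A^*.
A^* = A^T =
[[-2, 1],
 [-2, -2]]

For real matrices with standard dot products, the defining identity <Ax, y> = <x, A^* y> gives (Ax)^T y = x^T (A^*) y, i.e. x^T A^T y = x^T (A^*) y. Since this holds for all x, y, we must have A^* = A^T. Therefore
A^* =
[[-2, 1],
 [-2, -2]].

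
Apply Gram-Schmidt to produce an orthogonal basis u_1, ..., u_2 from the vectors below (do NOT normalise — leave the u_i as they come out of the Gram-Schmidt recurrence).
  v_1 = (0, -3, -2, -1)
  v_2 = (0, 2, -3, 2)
Orthogonal basis:
  u_1 = (0, -3, -2, -1)
  u_2 = (0, 11/7, -23/7, 13/7)

Apply the Gram-Schmidt recurrence
  u_1 = v_1
  u_i = v_i − Σ_{j<i} ((v_i · u_j) / (u_j · u_j)) · u_j.

Step by step this gives:
  u_1 = (0, -3, -2, -1)
  u_2 = (0, 11/7, -23/7, 13/7)

Orthogonality check:
  u_2 · u_1 = 0 (should be 0)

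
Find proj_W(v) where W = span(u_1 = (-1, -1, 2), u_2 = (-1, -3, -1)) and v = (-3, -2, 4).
proj_W(v) = (-137/62, -145/62, 131/31)

Set up U = [u_1 | ... | u_2] ∈ R^(3×2). The projector onto W = col(U) is P = U (U^T U)^(-1) U^T.
Compute U^T U =
  [6, 2]
  [2, 11],
and U^T v = (13, 5).
Solve U^T U · c = U^T v for the coefficients: c = (133/62, 2/31). The projection is proj_W(v) = U c.
Check: (v - proj_W(v)) · u_1 = 0  (should be 0).
Check: (v - proj_W(v)) · u_2 = 0  (should be 0).
Result: proj_W(v) = (-137/62, -145/62, 131/31).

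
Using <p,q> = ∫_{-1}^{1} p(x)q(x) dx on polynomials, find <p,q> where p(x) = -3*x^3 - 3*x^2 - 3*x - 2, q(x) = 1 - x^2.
<p,q> = -52/15

Expand the product: p(x)·q(x) = 3*x^5 + 3*x^4 - x^2 - 3*x - 2.
∫_{-1}^{1} of each monomial x^k gives [2/(k+1) if k even, 0 if k odd]. Integrating term-by-term (or equivalently evaluating the antiderivative F(x) = x^6/2 + 3*x^5/5 - x^3/3 - 3*x^2/2 - 2*x at the endpoints):
  F(1) − F(−1) = -41/15 − (11/15) = -52/15.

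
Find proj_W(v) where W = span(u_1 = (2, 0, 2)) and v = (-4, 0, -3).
proj_W(v) = (-7/2, 0, -7/2)

Set up U = [u_1 | ... | u_1] ∈ R^(3×1). The projector onto W = col(U) is P = U (U^T U)^(-1) U^T.
Compute U^T U =
  [8],
and U^T v = (-14).
Solve U^T U · c = U^T v for the coefficients: c = (-7/4). The projection is proj_W(v) = U c.
Check: (v - proj_W(v)) · u_1 = 0  (should be 0).
Result: proj_W(v) = (-7/2, 0, -7/2).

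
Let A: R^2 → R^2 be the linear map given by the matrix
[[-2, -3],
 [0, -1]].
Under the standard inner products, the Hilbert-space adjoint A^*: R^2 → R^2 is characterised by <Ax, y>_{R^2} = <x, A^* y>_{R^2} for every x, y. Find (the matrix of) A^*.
A^* = A^T =
[[-2, 0],
 [-3, -1]]

For real matrices with standard dot products, the defining identity <Ax, y> = <x, A^* y> gives (Ax)^T y = x^T (A^*) y, i.e. x^T A^T y = x^T (A^*) y. Since this holds for all x, y, we must have A^* = A^T. Therefore
A^* =
[[-2, 0],
 [-3, -1]].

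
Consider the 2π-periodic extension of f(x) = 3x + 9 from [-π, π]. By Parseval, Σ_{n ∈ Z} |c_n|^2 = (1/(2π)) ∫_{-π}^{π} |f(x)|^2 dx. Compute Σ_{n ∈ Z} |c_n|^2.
Σ |c_n|^2 = 3π^2 + 81

Expand and integrate term by term over [-π, π]:
  ∫ (3x)^2 dx = 9·(2π^3/3); ∫ 2·3·(9)·x dx = 0 (odd integrand); ∫ 9^2 dx = 81·2π.
So (1/(2π)) ∫_{-π}^{π} (3x + 9)^2 dx = 9π^2/3 + 81 = 3π^2 + 81.
Parseval ⇒ Σ |c_n|^2 = 3π^2 + 81.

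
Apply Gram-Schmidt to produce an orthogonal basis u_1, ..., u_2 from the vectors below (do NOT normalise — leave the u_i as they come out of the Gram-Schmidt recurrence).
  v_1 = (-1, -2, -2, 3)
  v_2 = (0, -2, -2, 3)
Orthogonal basis:
  u_1 = (-1, -2, -2, 3)
  u_2 = (17/18, -1/9, -1/9, 1/6)

Apply the Gram-Schmidt recurrence
  u_1 = v_1
  u_i = v_i − Σ_{j<i} ((v_i · u_j) / (u_j · u_j)) · u_j.

Step by step this gives:
  u_1 = (-1, -2, -2, 3)
  u_2 = (17/18, -1/9, -1/9, 1/6)

Orthogonality check:
  u_2 · u_1 = 0 (should be 0)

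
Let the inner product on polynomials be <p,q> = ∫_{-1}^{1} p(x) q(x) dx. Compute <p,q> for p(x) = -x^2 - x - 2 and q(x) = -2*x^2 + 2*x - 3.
<p,q> = 242/15

Expand the product: p(x)·q(x) = 2*x^4 + 5*x^2 - x + 6.
∫_{-1}^{1} of each monomial x^k gives [2/(k+1) if k even, 0 if k odd]. Integrating term-by-term (or equivalently evaluating the antiderivative F(x) = 2*x^5/5 + 5*x^3/3 - x^2/2 + 6*x at the endpoints):
  F(1) − F(−1) = 227/30 − (-257/30) = 242/15.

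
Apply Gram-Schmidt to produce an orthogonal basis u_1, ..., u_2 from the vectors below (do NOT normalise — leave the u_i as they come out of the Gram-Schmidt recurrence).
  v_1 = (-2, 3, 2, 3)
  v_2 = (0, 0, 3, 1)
Orthogonal basis:
  u_1 = (-2, 3, 2, 3)
  u_2 = (9/13, -27/26, 30/13, -1/26)

Apply the Gram-Schmidt recurrence
  u_1 = v_1
  u_i = v_i − Σ_{j<i} ((v_i · u_j) / (u_j · u_j)) · u_j.

Step by step this gives:
  u_1 = (-2, 3, 2, 3)
  u_2 = (9/13, -27/26, 30/13, -1/26)

Orthogonality check:
  u_2 · u_1 = 0 (should be 0)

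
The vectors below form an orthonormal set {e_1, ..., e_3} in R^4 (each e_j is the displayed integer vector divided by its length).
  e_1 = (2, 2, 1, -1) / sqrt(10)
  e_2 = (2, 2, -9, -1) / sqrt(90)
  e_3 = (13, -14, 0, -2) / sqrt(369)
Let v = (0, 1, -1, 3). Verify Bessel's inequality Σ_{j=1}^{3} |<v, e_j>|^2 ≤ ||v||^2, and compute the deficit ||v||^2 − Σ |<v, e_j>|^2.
Σ |<v, e_j>|^2 = 90/41; ||v||^2 = 11; deficit = 361/41

Write each e_j = u_j / sqrt(<u_j, u_j>) where u_j is the displayed integer vector. Then <v, e_j> = <v, u_j> / sqrt(<u_j, u_j>), so |<v, e_j>|^2 = <v, u_j>^2 / <u_j, u_j>.
Coefficients: <v, e_1> = -2/sqrt(10), <v, e_2> = 8/sqrt(90), <v, e_3> = -20/sqrt(369).
Square and sum: Σ |<v, e_j>|^2 = 90/41.
Compute ||v||^2 = v·v = 11.
Deficit = 11 − 90/41 = 361/41 ≥ 0, confirming Bessel's inequality. (The deficit equals ||v − Σ <v,e_j> e_j||^2, the squared distance from v to span{e_j}.)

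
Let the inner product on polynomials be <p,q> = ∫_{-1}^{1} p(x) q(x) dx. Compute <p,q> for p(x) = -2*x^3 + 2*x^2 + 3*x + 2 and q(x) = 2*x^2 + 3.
<p,q> = 304/15

Expand the product: p(x)·q(x) = -4*x^5 + 4*x^4 + 10*x^2 + 9*x + 6.
∫_{-1}^{1} of each monomial x^k gives [2/(k+1) if k even, 0 if k odd]. Integrating term-by-term (or equivalently evaluating the antiderivative F(x) = -2*x^6/3 + 4*x^5/5 + 10*x^3/3 + 9*x^2/2 + 6*x at the endpoints):
  F(1) − F(−1) = 419/30 − (-63/10) = 304/15.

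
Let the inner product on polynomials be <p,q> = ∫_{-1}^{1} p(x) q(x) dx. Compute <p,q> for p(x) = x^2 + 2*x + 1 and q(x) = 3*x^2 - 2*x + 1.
<p,q> = 16/5

Expand the product: p(x)·q(x) = 3*x^4 + 4*x^3 + 1.
∫_{-1}^{1} of each monomial x^k gives [2/(k+1) if k even, 0 if k odd]. Integrating term-by-term (or equivalently evaluating the antiderivative F(x) = 3*x^5/5 + x^4 + x at the endpoints):
  F(1) − F(−1) = 13/5 − (-3/5) = 16/5.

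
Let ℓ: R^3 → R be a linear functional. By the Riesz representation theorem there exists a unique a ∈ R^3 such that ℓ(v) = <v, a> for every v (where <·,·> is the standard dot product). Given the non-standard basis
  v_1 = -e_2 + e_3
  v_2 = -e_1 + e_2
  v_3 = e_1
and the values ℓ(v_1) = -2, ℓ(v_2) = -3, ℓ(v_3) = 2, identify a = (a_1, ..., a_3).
a = (2, -1, -3)

Write a = (a_1, ..., a_3) in the standard basis. For each basis vector v_i, ℓ(v_i) = <v_i, a> is a linear equation in the a_j's. Collect the n equations into a matrix system V a = ℓ, where row i of V is v_i (expressed in the standard basis). Since V is invertible (lower-triangular with 1s on the diagonal, up to permutation), solve by back-substitution:
  V =
[[0, -1, 1],
 [-1, 1, 0],
 [1, 0, 0]]
  V a = (-2, -3, 2)
Solving gives a = (2, -1, -3).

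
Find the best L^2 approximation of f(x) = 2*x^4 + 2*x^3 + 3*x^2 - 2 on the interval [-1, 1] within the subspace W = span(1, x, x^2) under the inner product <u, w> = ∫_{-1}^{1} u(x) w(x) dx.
g(x) = 33*x^2/7 + 6*x/5 - 76/35

The best approximation g ∈ W is the orthogonal projection of f onto W. Writing g = a_0 + a_1 x + a_2 x^2, the coefficients solve the normal equations G · a = b where
  G_{ij} = <φ_i, φ_j> and b_i = <f, φ_i>, with φ_0 = 1, φ_1 = x, φ_2 = x^2.
G =
  [2, 0, 2/3]
  [0, 2/3, 0]
  [2/3, 0, 2/5],
b = (-6/5, 4/5, 46/105).
Solving gives a_0 = -76/35, a_1 = 6/5, a_2 = 33/7, so
  g(x) = 33*x^2/7 + 6*x/5 - 76/35.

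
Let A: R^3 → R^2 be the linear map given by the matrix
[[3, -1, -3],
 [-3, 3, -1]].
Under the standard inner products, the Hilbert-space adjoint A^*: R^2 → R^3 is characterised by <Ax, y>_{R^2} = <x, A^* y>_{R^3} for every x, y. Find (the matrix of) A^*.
A^* = A^T =
[[3, -3],
 [-1, 3],
 [-3, -1]]

For real matrices with standard dot products, the defining identity <Ax, y> = <x, A^* y> gives (Ax)^T y = x^T (A^*) y, i.e. x^T A^T y = x^T (A^*) y. Since this holds for all x, y, we must have A^* = A^T. Therefore
A^* =
[[3, -3],
 [-1, 3],
 [-3, -1]].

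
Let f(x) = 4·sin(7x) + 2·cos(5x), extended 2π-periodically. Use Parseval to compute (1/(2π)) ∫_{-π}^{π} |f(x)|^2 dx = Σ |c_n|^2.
Σ |c_n|^2 = 10

Expand |f|^2 and use orthogonality of {sin(nx), cos(mx)} on [-π, π]:
  ∫_{-π}^{π} sin(nx)^2 dx = π, ∫ cos(mx)^2 dx = π, and cross terms integrate to 0.
So ∫_{-π}^{π} f(x)^2 dx = 4^2 · π + 2^2 · π = (16 + 4)π.
Divide by 2π: (16 + 4)/2 = 10.
By Parseval, this equals Σ |c_n|^2.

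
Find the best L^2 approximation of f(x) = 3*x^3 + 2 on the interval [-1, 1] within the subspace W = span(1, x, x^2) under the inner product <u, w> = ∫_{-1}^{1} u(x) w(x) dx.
g(x) = 9*x/5 + 2

The best approximation g ∈ W is the orthogonal projection of f onto W. Writing g = a_0 + a_1 x + a_2 x^2, the coefficients solve the normal equations G · a = b where
  G_{ij} = <φ_i, φ_j> and b_i = <f, φ_i>, with φ_0 = 1, φ_1 = x, φ_2 = x^2.
G =
  [2, 0, 2/3]
  [0, 2/3, 0]
  [2/3, 0, 2/5],
b = (4, 6/5, 4/3).
Solving gives a_0 = 2, a_1 = 9/5, a_2 = 0, so
  g(x) = 9*x/5 + 2.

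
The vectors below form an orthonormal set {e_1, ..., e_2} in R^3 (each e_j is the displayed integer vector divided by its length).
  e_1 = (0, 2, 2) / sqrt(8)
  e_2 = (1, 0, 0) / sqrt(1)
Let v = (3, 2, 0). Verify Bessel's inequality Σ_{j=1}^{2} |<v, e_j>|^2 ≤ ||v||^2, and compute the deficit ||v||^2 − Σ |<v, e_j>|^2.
Σ |<v, e_j>|^2 = 11; ||v||^2 = 13; deficit = 2

Write each e_j = u_j / sqrt(<u_j, u_j>) where u_j is the displayed integer vector. Then <v, e_j> = <v, u_j> / sqrt(<u_j, u_j>), so |<v, e_j>|^2 = <v, u_j>^2 / <u_j, u_j>.
Coefficients: <v, e_1> = 4/sqrt(8), <v, e_2> = 3/sqrt(1).
Square and sum: Σ |<v, e_j>|^2 = 11.
Compute ||v||^2 = v·v = 13.
Deficit = 13 − 11 = 2 ≥ 0, confirming Bessel's inequality. (The deficit equals ||v − Σ <v,e_j> e_j||^2, the squared distance from v to span{e_j}.)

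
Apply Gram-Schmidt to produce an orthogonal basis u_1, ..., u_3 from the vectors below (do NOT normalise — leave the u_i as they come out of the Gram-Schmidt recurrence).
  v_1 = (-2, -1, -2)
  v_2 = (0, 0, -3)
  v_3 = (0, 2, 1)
Orthogonal basis:
  u_1 = (-2, -1, -2)
  u_2 = (4/3, 2/3, -5/3)
  u_3 = (-4/5, 8/5, 0)

Apply the Gram-Schmidt recurrence
  u_1 = v_1
  u_i = v_i − Σ_{j<i} ((v_i · u_j) / (u_j · u_j)) · u_j.

Step by step this gives:
  u_1 = (-2, -1, -2)
  u_2 = (4/3, 2/3, -5/3)
  u_3 = (-4/5, 8/5, 0)

Orthogonality check:
  u_2 · u_1 = 0 (should be 0)
  u_3 · u_1 = 0 (should be 0)
  u_3 · u_2 = 0 (should be 0)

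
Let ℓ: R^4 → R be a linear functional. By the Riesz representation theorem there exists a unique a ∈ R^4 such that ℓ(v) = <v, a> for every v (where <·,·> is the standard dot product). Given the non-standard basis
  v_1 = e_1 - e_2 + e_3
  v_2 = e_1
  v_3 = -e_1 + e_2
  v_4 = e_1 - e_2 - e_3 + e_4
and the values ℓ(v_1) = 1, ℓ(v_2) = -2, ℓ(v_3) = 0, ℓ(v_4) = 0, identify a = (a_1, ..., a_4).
a = (-2, -2, 1, 1)

Write a = (a_1, ..., a_4) in the standard basis. For each basis vector v_i, ℓ(v_i) = <v_i, a> is a linear equation in the a_j's. Collect the n equations into a matrix system V a = ℓ, where row i of V is v_i (expressed in the standard basis). Since V is invertible (lower-triangular with 1s on the diagonal, up to permutation), solve by back-substitution:
  V =
[[1, -1, 1, 0],
 [1, 0, 0, 0],
 [-1, 1, 0, 0],
 [1, -1, -1, 1]]
  V a = (1, -2, 0, 0)
Solving gives a = (-2, -2, 1, 1).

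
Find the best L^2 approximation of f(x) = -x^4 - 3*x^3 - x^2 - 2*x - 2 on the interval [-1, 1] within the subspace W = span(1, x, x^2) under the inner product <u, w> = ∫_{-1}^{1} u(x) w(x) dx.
g(x) = -13*x^2/7 - 19*x/5 - 67/35

The best approximation g ∈ W is the orthogonal projection of f onto W. Writing g = a_0 + a_1 x + a_2 x^2, the coefficients solve the normal equations G · a = b where
  G_{ij} = <φ_i, φ_j> and b_i = <f, φ_i>, with φ_0 = 1, φ_1 = x, φ_2 = x^2.
G =
  [2, 0, 2/3]
  [0, 2/3, 0]
  [2/3, 0, 2/5],
b = (-76/15, -38/15, -212/105).
Solving gives a_0 = -67/35, a_1 = -19/5, a_2 = -13/7, so
  g(x) = -13*x^2/7 - 19*x/5 - 67/35.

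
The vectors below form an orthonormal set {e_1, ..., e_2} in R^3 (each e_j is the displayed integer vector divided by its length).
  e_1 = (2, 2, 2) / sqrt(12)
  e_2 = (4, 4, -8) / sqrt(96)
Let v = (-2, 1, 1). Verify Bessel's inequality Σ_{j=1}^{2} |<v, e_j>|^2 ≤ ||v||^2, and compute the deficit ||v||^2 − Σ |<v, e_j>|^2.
Σ |<v, e_j>|^2 = 3/2; ||v||^2 = 6; deficit = 9/2

Write each e_j = u_j / sqrt(<u_j, u_j>) where u_j is the displayed integer vector. Then <v, e_j> = <v, u_j> / sqrt(<u_j, u_j>), so |<v, e_j>|^2 = <v, u_j>^2 / <u_j, u_j>.
Coefficients: <v, e_1> = 0/sqrt(12), <v, e_2> = -12/sqrt(96).
Square and sum: Σ |<v, e_j>|^2 = 3/2.
Compute ||v||^2 = v·v = 6.
Deficit = 6 − 3/2 = 9/2 ≥ 0, confirming Bessel's inequality. (The deficit equals ||v − Σ <v,e_j> e_j||^2, the squared distance from v to span{e_j}.)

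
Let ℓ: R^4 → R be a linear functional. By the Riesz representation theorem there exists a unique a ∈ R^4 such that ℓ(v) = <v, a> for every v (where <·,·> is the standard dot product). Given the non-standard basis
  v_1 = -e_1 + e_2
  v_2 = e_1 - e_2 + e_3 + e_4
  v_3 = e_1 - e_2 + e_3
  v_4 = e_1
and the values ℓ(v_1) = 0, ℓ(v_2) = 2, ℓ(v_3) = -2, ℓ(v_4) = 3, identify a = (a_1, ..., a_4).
a = (3, 3, -2, 4)

Write a = (a_1, ..., a_4) in the standard basis. For each basis vector v_i, ℓ(v_i) = <v_i, a> is a linear equation in the a_j's. Collect the n equations into a matrix system V a = ℓ, where row i of V is v_i (expressed in the standard basis). Since V is invertible (lower-triangular with 1s on the diagonal, up to permutation), solve by back-substitution:
  V =
[[-1, 1, 0, 0],
 [1, -1, 1, 1],
 [1, -1, 1, 0],
 [1, 0, 0, 0]]
  V a = (0, 2, -2, 3)
Solving gives a = (3, 3, -2, 4).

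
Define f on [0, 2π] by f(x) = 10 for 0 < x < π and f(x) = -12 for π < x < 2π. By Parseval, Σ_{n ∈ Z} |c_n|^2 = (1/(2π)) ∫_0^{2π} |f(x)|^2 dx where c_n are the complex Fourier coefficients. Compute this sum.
Σ |c_n|^2 = 122

Parseval equates the L^2 energy of f (normalised by 1/(2π)) with the ℓ^2 sum of its Fourier coefficients: (1/(2π)) ∫_0^{2π} |f|^2 = Σ |c_n|^2.
Compute the left side: (1/(2π)) [∫_0^π 10^2 dx + ∫_π^{2π} (-12)^2 dx] = (1/(2π)) · (100π + 144π) = (100 + 144)/2 = 122.
So Σ_{n ∈ Z} |c_n|^2 = 122.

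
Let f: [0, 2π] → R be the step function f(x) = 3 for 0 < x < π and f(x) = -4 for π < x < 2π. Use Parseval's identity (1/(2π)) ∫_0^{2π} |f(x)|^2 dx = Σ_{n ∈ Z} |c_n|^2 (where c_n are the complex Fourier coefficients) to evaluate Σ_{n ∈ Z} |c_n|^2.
Σ |c_n|^2 = 25/2

Parseval equates the L^2 energy of f (normalised by 1/(2π)) with the ℓ^2 sum of its Fourier coefficients: (1/(2π)) ∫_0^{2π} |f|^2 = Σ |c_n|^2.
Compute the left side: (1/(2π)) [∫_0^π 3^2 dx + ∫_π^{2π} (-4)^2 dx] = (1/(2π)) · (9π + 16π) = (9 + 16)/2 = 25/2.
So Σ_{n ∈ Z} |c_n|^2 = 25/2.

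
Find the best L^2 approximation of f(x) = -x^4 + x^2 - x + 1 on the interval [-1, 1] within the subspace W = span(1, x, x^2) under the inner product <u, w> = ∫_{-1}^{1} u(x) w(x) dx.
g(x) = x^2/7 - x + 38/35

The best approximation g ∈ W is the orthogonal projection of f onto W. Writing g = a_0 + a_1 x + a_2 x^2, the coefficients solve the normal equations G · a = b where
  G_{ij} = <φ_i, φ_j> and b_i = <f, φ_i>, with φ_0 = 1, φ_1 = x, φ_2 = x^2.
G =
  [2, 0, 2/3]
  [0, 2/3, 0]
  [2/3, 0, 2/5],
b = (34/15, -2/3, 82/105).
Solving gives a_0 = 38/35, a_1 = -1, a_2 = 1/7, so
  g(x) = x^2/7 - x + 38/35.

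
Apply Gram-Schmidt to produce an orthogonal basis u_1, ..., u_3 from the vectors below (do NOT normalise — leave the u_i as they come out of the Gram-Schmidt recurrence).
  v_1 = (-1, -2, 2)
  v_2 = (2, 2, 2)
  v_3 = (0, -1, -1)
Orthogonal basis:
  u_1 = (-1, -2, 2)
  u_2 = (16/9, 14/9, 22/9)
  u_3 = (8/13, -6/13, -2/13)

Apply the Gram-Schmidt recurrence
  u_1 = v_1
  u_i = v_i − Σ_{j<i} ((v_i · u_j) / (u_j · u_j)) · u_j.

Step by step this gives:
  u_1 = (-1, -2, 2)
  u_2 = (16/9, 14/9, 22/9)
  u_3 = (8/13, -6/13, -2/13)

Orthogonality check:
  u_2 · u_1 = 0 (should be 0)
  u_3 · u_1 = 0 (should be 0)
  u_3 · u_2 = 0 (should be 0)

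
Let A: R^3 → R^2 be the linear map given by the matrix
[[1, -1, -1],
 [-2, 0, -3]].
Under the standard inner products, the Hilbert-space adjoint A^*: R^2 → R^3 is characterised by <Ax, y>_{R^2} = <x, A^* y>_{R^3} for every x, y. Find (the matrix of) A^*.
A^* = A^T =
[[1, -2],
 [-1, 0],
 [-1, -3]]

For real matrices with standard dot products, the defining identity <Ax, y> = <x, A^* y> gives (Ax)^T y = x^T (A^*) y, i.e. x^T A^T y = x^T (A^*) y. Since this holds for all x, y, we must have A^* = A^T. Therefore
A^* =
[[1, -2],
 [-1, 0],
 [-1, -3]].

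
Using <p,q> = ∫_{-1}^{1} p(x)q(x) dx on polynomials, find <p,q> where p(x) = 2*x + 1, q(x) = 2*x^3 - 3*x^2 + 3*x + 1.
<p,q> = 28/5

Expand the product: p(x)·q(x) = 4*x^4 - 4*x^3 + 3*x^2 + 5*x + 1.
∫_{-1}^{1} of each monomial x^k gives [2/(k+1) if k even, 0 if k odd]. Integrating term-by-term (or equivalently evaluating the antiderivative F(x) = 4*x^5/5 - x^4 + x^3 + 5*x^2/2 + x at the endpoints):
  F(1) − F(−1) = 43/10 − (-13/10) = 28/5.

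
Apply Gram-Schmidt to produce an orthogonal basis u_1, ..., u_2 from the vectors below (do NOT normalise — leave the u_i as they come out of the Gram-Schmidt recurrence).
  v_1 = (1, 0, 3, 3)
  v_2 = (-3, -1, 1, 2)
Orthogonal basis:
  u_1 = (1, 0, 3, 3)
  u_2 = (-63/19, -1, 1/19, 20/19)

Apply the Gram-Schmidt recurrence
  u_1 = v_1
  u_i = v_i − Σ_{j<i} ((v_i · u_j) / (u_j · u_j)) · u_j.

Step by step this gives:
  u_1 = (1, 0, 3, 3)
  u_2 = (-63/19, -1, 1/19, 20/19)

Orthogonality check:
  u_2 · u_1 = 0 (should be 0)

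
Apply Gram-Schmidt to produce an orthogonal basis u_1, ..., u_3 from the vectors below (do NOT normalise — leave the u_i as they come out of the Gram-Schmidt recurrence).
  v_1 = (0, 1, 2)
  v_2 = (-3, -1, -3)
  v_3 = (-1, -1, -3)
Orthogonal basis:
  u_1 = (0, 1, 2)
  u_2 = (-3, 2/5, -1/5)
  u_3 = (1/23, 6/23, -3/23)

Apply the Gram-Schmidt recurrence
  u_1 = v_1
  u_i = v_i − Σ_{j<i} ((v_i · u_j) / (u_j · u_j)) · u_j.

Step by step this gives:
  u_1 = (0, 1, 2)
  u_2 = (-3, 2/5, -1/5)
  u_3 = (1/23, 6/23, -3/23)

Orthogonality check:
  u_2 · u_1 = 0 (should be 0)
  u_3 · u_1 = 0 (should be 0)
  u_3 · u_2 = 0 (should be 0)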